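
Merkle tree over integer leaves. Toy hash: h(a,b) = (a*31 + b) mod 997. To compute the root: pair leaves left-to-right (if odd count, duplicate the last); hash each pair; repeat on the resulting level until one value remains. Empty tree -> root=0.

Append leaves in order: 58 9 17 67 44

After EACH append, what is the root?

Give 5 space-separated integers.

After append 58 (leaves=[58]):
  L0: [58]
  root=58
After append 9 (leaves=[58, 9]):
  L0: [58, 9]
  L1: h(58,9)=(58*31+9)%997=810 -> [810]
  root=810
After append 17 (leaves=[58, 9, 17]):
  L0: [58, 9, 17]
  L1: h(58,9)=(58*31+9)%997=810 h(17,17)=(17*31+17)%997=544 -> [810, 544]
  L2: h(810,544)=(810*31+544)%997=729 -> [729]
  root=729
After append 67 (leaves=[58, 9, 17, 67]):
  L0: [58, 9, 17, 67]
  L1: h(58,9)=(58*31+9)%997=810 h(17,67)=(17*31+67)%997=594 -> [810, 594]
  L2: h(810,594)=(810*31+594)%997=779 -> [779]
  root=779
After append 44 (leaves=[58, 9, 17, 67, 44]):
  L0: [58, 9, 17, 67, 44]
  L1: h(58,9)=(58*31+9)%997=810 h(17,67)=(17*31+67)%997=594 h(44,44)=(44*31+44)%997=411 -> [810, 594, 411]
  L2: h(810,594)=(810*31+594)%997=779 h(411,411)=(411*31+411)%997=191 -> [779, 191]
  L3: h(779,191)=(779*31+191)%997=412 -> [412]
  root=412

Answer: 58 810 729 779 412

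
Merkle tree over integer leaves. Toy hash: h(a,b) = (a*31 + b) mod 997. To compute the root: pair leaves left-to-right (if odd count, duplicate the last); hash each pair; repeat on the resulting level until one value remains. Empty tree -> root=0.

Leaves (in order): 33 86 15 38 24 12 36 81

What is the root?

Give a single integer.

Answer: 302

Derivation:
L0: [33, 86, 15, 38, 24, 12, 36, 81]
L1: h(33,86)=(33*31+86)%997=112 h(15,38)=(15*31+38)%997=503 h(24,12)=(24*31+12)%997=756 h(36,81)=(36*31+81)%997=200 -> [112, 503, 756, 200]
L2: h(112,503)=(112*31+503)%997=984 h(756,200)=(756*31+200)%997=705 -> [984, 705]
L3: h(984,705)=(984*31+705)%997=302 -> [302]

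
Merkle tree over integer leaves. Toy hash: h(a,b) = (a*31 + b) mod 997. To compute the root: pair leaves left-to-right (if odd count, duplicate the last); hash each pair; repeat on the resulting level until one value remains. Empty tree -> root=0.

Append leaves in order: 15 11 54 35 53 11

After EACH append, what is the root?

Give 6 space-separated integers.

Answer: 15 476 532 513 385 38

Derivation:
After append 15 (leaves=[15]):
  L0: [15]
  root=15
After append 11 (leaves=[15, 11]):
  L0: [15, 11]
  L1: h(15,11)=(15*31+11)%997=476 -> [476]
  root=476
After append 54 (leaves=[15, 11, 54]):
  L0: [15, 11, 54]
  L1: h(15,11)=(15*31+11)%997=476 h(54,54)=(54*31+54)%997=731 -> [476, 731]
  L2: h(476,731)=(476*31+731)%997=532 -> [532]
  root=532
After append 35 (leaves=[15, 11, 54, 35]):
  L0: [15, 11, 54, 35]
  L1: h(15,11)=(15*31+11)%997=476 h(54,35)=(54*31+35)%997=712 -> [476, 712]
  L2: h(476,712)=(476*31+712)%997=513 -> [513]
  root=513
After append 53 (leaves=[15, 11, 54, 35, 53]):
  L0: [15, 11, 54, 35, 53]
  L1: h(15,11)=(15*31+11)%997=476 h(54,35)=(54*31+35)%997=712 h(53,53)=(53*31+53)%997=699 -> [476, 712, 699]
  L2: h(476,712)=(476*31+712)%997=513 h(699,699)=(699*31+699)%997=434 -> [513, 434]
  L3: h(513,434)=(513*31+434)%997=385 -> [385]
  root=385
After append 11 (leaves=[15, 11, 54, 35, 53, 11]):
  L0: [15, 11, 54, 35, 53, 11]
  L1: h(15,11)=(15*31+11)%997=476 h(54,35)=(54*31+35)%997=712 h(53,11)=(53*31+11)%997=657 -> [476, 712, 657]
  L2: h(476,712)=(476*31+712)%997=513 h(657,657)=(657*31+657)%997=87 -> [513, 87]
  L3: h(513,87)=(513*31+87)%997=38 -> [38]
  root=38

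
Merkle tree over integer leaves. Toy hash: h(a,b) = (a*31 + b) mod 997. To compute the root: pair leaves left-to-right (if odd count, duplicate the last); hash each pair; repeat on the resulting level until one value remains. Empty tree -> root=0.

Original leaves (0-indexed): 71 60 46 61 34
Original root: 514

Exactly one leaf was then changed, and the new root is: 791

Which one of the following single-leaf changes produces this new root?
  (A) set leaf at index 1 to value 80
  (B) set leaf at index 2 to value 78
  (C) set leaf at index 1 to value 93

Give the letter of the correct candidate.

Original leaves: [71, 60, 46, 61, 34]
Target new root: 791
Try each candidate change and compute the resulting root:
Candidate A: set leaf[1] = 80 -> leaves = [71, 80, 46, 61, 34]
  L0: [71, 80, 46, 61, 34]
  L1: h(71,80)=(71*31+80)%997=287 h(46,61)=(46*31+61)%997=490 h(34,34)=(34*31+34)%997=91 -> [287, 490, 91]
  L2: h(287,490)=(287*31+490)%997=414 h(91,91)=(91*31+91)%997=918 -> [414, 918]
  L3: h(414,918)=(414*31+918)%997=791 -> [791]
  root = 791 == target 791  ** MATCH **
Candidate B: set leaf[2] = 78 -> leaves = [71, 60, 78, 61, 34]
  L0: [71, 60, 78, 61, 34]
  L1: h(71,60)=(71*31+60)%997=267 h(78,61)=(78*31+61)%997=485 h(34,34)=(34*31+34)%997=91 -> [267, 485, 91]
  L2: h(267,485)=(267*31+485)%997=786 h(91,91)=(91*31+91)%997=918 -> [786, 918]
  L3: h(786,918)=(786*31+918)%997=359 -> [359]
  root = 359 != target 791
Candidate C: set leaf[1] = 93 -> leaves = [71, 93, 46, 61, 34]
  L0: [71, 93, 46, 61, 34]
  L1: h(71,93)=(71*31+93)%997=300 h(46,61)=(46*31+61)%997=490 h(34,34)=(34*31+34)%997=91 -> [300, 490, 91]
  L2: h(300,490)=(300*31+490)%997=817 h(91,91)=(91*31+91)%997=918 -> [817, 918]
  L3: h(817,918)=(817*31+918)%997=323 -> [323]
  root = 323 != target 791
Candidate A produces the target root.

Answer: A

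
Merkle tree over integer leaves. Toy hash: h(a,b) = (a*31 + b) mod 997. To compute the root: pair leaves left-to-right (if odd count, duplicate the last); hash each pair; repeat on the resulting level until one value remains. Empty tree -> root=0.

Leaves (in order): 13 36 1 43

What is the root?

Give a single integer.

Answer: 722

Derivation:
L0: [13, 36, 1, 43]
L1: h(13,36)=(13*31+36)%997=439 h(1,43)=(1*31+43)%997=74 -> [439, 74]
L2: h(439,74)=(439*31+74)%997=722 -> [722]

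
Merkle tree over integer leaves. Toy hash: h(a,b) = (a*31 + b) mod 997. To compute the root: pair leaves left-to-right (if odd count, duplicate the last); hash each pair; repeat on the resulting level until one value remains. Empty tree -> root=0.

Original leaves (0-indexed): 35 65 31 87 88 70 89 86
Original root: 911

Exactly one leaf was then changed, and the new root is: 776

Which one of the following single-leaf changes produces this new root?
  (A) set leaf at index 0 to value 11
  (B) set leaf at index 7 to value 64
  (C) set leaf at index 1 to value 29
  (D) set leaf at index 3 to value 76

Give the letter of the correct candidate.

Answer: A

Derivation:
Original leaves: [35, 65, 31, 87, 88, 70, 89, 86]
Target new root: 776
Try each candidate change and compute the resulting root:
Candidate A: set leaf[0] = 11 -> leaves = [11, 65, 31, 87, 88, 70, 89, 86]
  L0: [11, 65, 31, 87, 88, 70, 89, 86]
  L1: h(11,65)=(11*31+65)%997=406 h(31,87)=(31*31+87)%997=51 h(88,70)=(88*31+70)%997=804 h(89,86)=(89*31+86)%997=851 -> [406, 51, 804, 851]
  L2: h(406,51)=(406*31+51)%997=673 h(804,851)=(804*31+851)%997=850 -> [673, 850]
  L3: h(673,850)=(673*31+850)%997=776 -> [776]
  root = 776 == target 776  ** MATCH **
Candidate B: set leaf[7] = 64 -> leaves = [35, 65, 31, 87, 88, 70, 89, 64]
  L0: [35, 65, 31, 87, 88, 70, 89, 64]
  L1: h(35,65)=(35*31+65)%997=153 h(31,87)=(31*31+87)%997=51 h(88,70)=(88*31+70)%997=804 h(89,64)=(89*31+64)%997=829 -> [153, 51, 804, 829]
  L2: h(153,51)=(153*31+51)%997=806 h(804,829)=(804*31+829)%997=828 -> [806, 828]
  L3: h(806,828)=(806*31+828)%997=889 -> [889]
  root = 889 != target 776
Candidate C: set leaf[1] = 29 -> leaves = [35, 29, 31, 87, 88, 70, 89, 86]
  L0: [35, 29, 31, 87, 88, 70, 89, 86]
  L1: h(35,29)=(35*31+29)%997=117 h(31,87)=(31*31+87)%997=51 h(88,70)=(88*31+70)%997=804 h(89,86)=(89*31+86)%997=851 -> [117, 51, 804, 851]
  L2: h(117,51)=(117*31+51)%997=687 h(804,851)=(804*31+851)%997=850 -> [687, 850]
  L3: h(687,850)=(687*31+850)%997=213 -> [213]
  root = 213 != target 776
Candidate D: set leaf[3] = 76 -> leaves = [35, 65, 31, 76, 88, 70, 89, 86]
  L0: [35, 65, 31, 76, 88, 70, 89, 86]
  L1: h(35,65)=(35*31+65)%997=153 h(31,76)=(31*31+76)%997=40 h(88,70)=(88*31+70)%997=804 h(89,86)=(89*31+86)%997=851 -> [153, 40, 804, 851]
  L2: h(153,40)=(153*31+40)%997=795 h(804,851)=(804*31+851)%997=850 -> [795, 850]
  L3: h(795,850)=(795*31+850)%997=570 -> [570]
  root = 570 != target 776
Candidate A produces the target root.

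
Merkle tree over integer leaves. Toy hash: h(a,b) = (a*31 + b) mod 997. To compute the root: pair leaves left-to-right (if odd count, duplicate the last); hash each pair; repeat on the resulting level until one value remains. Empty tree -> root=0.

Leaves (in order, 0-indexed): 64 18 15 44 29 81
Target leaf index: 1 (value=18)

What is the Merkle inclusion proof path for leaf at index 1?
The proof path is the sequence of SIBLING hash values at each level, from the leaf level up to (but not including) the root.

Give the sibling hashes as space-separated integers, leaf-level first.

Answer: 64 509 453

Derivation:
L0 (leaves): [64, 18, 15, 44, 29, 81], target index=1
L1: h(64,18)=(64*31+18)%997=8 [pair 0] h(15,44)=(15*31+44)%997=509 [pair 1] h(29,81)=(29*31+81)%997=980 [pair 2] -> [8, 509, 980]
  Sibling for proof at L0: 64
L2: h(8,509)=(8*31+509)%997=757 [pair 0] h(980,980)=(980*31+980)%997=453 [pair 1] -> [757, 453]
  Sibling for proof at L1: 509
L3: h(757,453)=(757*31+453)%997=989 [pair 0] -> [989]
  Sibling for proof at L2: 453
Root: 989
Proof path (sibling hashes from leaf to root): [64, 509, 453]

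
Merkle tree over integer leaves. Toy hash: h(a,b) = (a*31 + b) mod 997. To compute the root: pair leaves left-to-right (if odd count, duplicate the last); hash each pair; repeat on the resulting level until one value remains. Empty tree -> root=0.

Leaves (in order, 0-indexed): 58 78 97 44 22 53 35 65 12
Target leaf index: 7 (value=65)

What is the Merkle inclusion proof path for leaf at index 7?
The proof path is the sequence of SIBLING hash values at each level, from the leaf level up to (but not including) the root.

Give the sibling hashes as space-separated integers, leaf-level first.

Answer: 35 735 390 398

Derivation:
L0 (leaves): [58, 78, 97, 44, 22, 53, 35, 65, 12], target index=7
L1: h(58,78)=(58*31+78)%997=879 [pair 0] h(97,44)=(97*31+44)%997=60 [pair 1] h(22,53)=(22*31+53)%997=735 [pair 2] h(35,65)=(35*31+65)%997=153 [pair 3] h(12,12)=(12*31+12)%997=384 [pair 4] -> [879, 60, 735, 153, 384]
  Sibling for proof at L0: 35
L2: h(879,60)=(879*31+60)%997=390 [pair 0] h(735,153)=(735*31+153)%997=7 [pair 1] h(384,384)=(384*31+384)%997=324 [pair 2] -> [390, 7, 324]
  Sibling for proof at L1: 735
L3: h(390,7)=(390*31+7)%997=133 [pair 0] h(324,324)=(324*31+324)%997=398 [pair 1] -> [133, 398]
  Sibling for proof at L2: 390
L4: h(133,398)=(133*31+398)%997=533 [pair 0] -> [533]
  Sibling for proof at L3: 398
Root: 533
Proof path (sibling hashes from leaf to root): [35, 735, 390, 398]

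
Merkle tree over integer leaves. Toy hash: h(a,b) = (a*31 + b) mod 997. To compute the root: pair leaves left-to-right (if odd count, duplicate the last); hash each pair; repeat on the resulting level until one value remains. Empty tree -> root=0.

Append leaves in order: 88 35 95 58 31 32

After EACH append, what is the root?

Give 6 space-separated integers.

After append 88 (leaves=[88]):
  L0: [88]
  root=88
After append 35 (leaves=[88, 35]):
  L0: [88, 35]
  L1: h(88,35)=(88*31+35)%997=769 -> [769]
  root=769
After append 95 (leaves=[88, 35, 95]):
  L0: [88, 35, 95]
  L1: h(88,35)=(88*31+35)%997=769 h(95,95)=(95*31+95)%997=49 -> [769, 49]
  L2: h(769,49)=(769*31+49)%997=957 -> [957]
  root=957
After append 58 (leaves=[88, 35, 95, 58]):
  L0: [88, 35, 95, 58]
  L1: h(88,35)=(88*31+35)%997=769 h(95,58)=(95*31+58)%997=12 -> [769, 12]
  L2: h(769,12)=(769*31+12)%997=920 -> [920]
  root=920
After append 31 (leaves=[88, 35, 95, 58, 31]):
  L0: [88, 35, 95, 58, 31]
  L1: h(88,35)=(88*31+35)%997=769 h(95,58)=(95*31+58)%997=12 h(31,31)=(31*31+31)%997=992 -> [769, 12, 992]
  L2: h(769,12)=(769*31+12)%997=920 h(992,992)=(992*31+992)%997=837 -> [920, 837]
  L3: h(920,837)=(920*31+837)%997=444 -> [444]
  root=444
After append 32 (leaves=[88, 35, 95, 58, 31, 32]):
  L0: [88, 35, 95, 58, 31, 32]
  L1: h(88,35)=(88*31+35)%997=769 h(95,58)=(95*31+58)%997=12 h(31,32)=(31*31+32)%997=993 -> [769, 12, 993]
  L2: h(769,12)=(769*31+12)%997=920 h(993,993)=(993*31+993)%997=869 -> [920, 869]
  L3: h(920,869)=(920*31+869)%997=476 -> [476]
  root=476

Answer: 88 769 957 920 444 476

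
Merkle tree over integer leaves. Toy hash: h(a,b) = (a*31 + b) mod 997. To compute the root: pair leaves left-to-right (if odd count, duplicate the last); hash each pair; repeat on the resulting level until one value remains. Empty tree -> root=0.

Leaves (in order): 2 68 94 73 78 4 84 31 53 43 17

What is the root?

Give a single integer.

Answer: 109

Derivation:
L0: [2, 68, 94, 73, 78, 4, 84, 31, 53, 43, 17]
L1: h(2,68)=(2*31+68)%997=130 h(94,73)=(94*31+73)%997=993 h(78,4)=(78*31+4)%997=428 h(84,31)=(84*31+31)%997=641 h(53,43)=(53*31+43)%997=689 h(17,17)=(17*31+17)%997=544 -> [130, 993, 428, 641, 689, 544]
L2: h(130,993)=(130*31+993)%997=38 h(428,641)=(428*31+641)%997=948 h(689,544)=(689*31+544)%997=966 -> [38, 948, 966]
L3: h(38,948)=(38*31+948)%997=132 h(966,966)=(966*31+966)%997=5 -> [132, 5]
L4: h(132,5)=(132*31+5)%997=109 -> [109]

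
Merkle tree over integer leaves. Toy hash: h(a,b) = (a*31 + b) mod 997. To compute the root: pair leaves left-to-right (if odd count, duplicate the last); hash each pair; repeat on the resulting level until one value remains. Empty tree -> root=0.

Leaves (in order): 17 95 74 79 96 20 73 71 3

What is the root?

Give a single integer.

L0: [17, 95, 74, 79, 96, 20, 73, 71, 3]
L1: h(17,95)=(17*31+95)%997=622 h(74,79)=(74*31+79)%997=379 h(96,20)=(96*31+20)%997=5 h(73,71)=(73*31+71)%997=340 h(3,3)=(3*31+3)%997=96 -> [622, 379, 5, 340, 96]
L2: h(622,379)=(622*31+379)%997=718 h(5,340)=(5*31+340)%997=495 h(96,96)=(96*31+96)%997=81 -> [718, 495, 81]
L3: h(718,495)=(718*31+495)%997=819 h(81,81)=(81*31+81)%997=598 -> [819, 598]
L4: h(819,598)=(819*31+598)%997=65 -> [65]

Answer: 65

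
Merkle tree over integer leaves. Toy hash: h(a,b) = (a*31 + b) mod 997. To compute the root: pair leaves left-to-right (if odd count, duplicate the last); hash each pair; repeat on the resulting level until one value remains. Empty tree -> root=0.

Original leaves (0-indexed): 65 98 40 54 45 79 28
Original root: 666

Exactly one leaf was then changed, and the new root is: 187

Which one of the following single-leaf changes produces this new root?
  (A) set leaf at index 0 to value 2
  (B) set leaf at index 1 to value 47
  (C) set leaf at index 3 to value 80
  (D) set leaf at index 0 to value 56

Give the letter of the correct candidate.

Original leaves: [65, 98, 40, 54, 45, 79, 28]
Target new root: 187
Try each candidate change and compute the resulting root:
Candidate A: set leaf[0] = 2 -> leaves = [2, 98, 40, 54, 45, 79, 28]
  L0: [2, 98, 40, 54, 45, 79, 28]
  L1: h(2,98)=(2*31+98)%997=160 h(40,54)=(40*31+54)%997=297 h(45,79)=(45*31+79)%997=477 h(28,28)=(28*31+28)%997=896 -> [160, 297, 477, 896]
  L2: h(160,297)=(160*31+297)%997=272 h(477,896)=(477*31+896)%997=728 -> [272, 728]
  L3: h(272,728)=(272*31+728)%997=187 -> [187]
  root = 187 == target 187  ** MATCH **
Candidate B: set leaf[1] = 47 -> leaves = [65, 47, 40, 54, 45, 79, 28]
  L0: [65, 47, 40, 54, 45, 79, 28]
  L1: h(65,47)=(65*31+47)%997=68 h(40,54)=(40*31+54)%997=297 h(45,79)=(45*31+79)%997=477 h(28,28)=(28*31+28)%997=896 -> [68, 297, 477, 896]
  L2: h(68,297)=(68*31+297)%997=411 h(477,896)=(477*31+896)%997=728 -> [411, 728]
  L3: h(411,728)=(411*31+728)%997=508 -> [508]
  root = 508 != target 187
Candidate C: set leaf[3] = 80 -> leaves = [65, 98, 40, 80, 45, 79, 28]
  L0: [65, 98, 40, 80, 45, 79, 28]
  L1: h(65,98)=(65*31+98)%997=119 h(40,80)=(40*31+80)%997=323 h(45,79)=(45*31+79)%997=477 h(28,28)=(28*31+28)%997=896 -> [119, 323, 477, 896]
  L2: h(119,323)=(119*31+323)%997=24 h(477,896)=(477*31+896)%997=728 -> [24, 728]
  L3: h(24,728)=(24*31+728)%997=475 -> [475]
  root = 475 != target 187
Candidate D: set leaf[0] = 56 -> leaves = [56, 98, 40, 54, 45, 79, 28]
  L0: [56, 98, 40, 54, 45, 79, 28]
  L1: h(56,98)=(56*31+98)%997=837 h(40,54)=(40*31+54)%997=297 h(45,79)=(45*31+79)%997=477 h(28,28)=(28*31+28)%997=896 -> [837, 297, 477, 896]
  L2: h(837,297)=(837*31+297)%997=322 h(477,896)=(477*31+896)%997=728 -> [322, 728]
  L3: h(322,728)=(322*31+728)%997=740 -> [740]
  root = 740 != target 187
Candidate A produces the target root.

Answer: A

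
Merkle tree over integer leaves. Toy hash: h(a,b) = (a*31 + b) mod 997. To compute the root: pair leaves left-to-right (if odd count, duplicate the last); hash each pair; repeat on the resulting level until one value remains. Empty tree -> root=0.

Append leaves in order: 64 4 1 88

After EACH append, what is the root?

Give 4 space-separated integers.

After append 64 (leaves=[64]):
  L0: [64]
  root=64
After append 4 (leaves=[64, 4]):
  L0: [64, 4]
  L1: h(64,4)=(64*31+4)%997=991 -> [991]
  root=991
After append 1 (leaves=[64, 4, 1]):
  L0: [64, 4, 1]
  L1: h(64,4)=(64*31+4)%997=991 h(1,1)=(1*31+1)%997=32 -> [991, 32]
  L2: h(991,32)=(991*31+32)%997=843 -> [843]
  root=843
After append 88 (leaves=[64, 4, 1, 88]):
  L0: [64, 4, 1, 88]
  L1: h(64,4)=(64*31+4)%997=991 h(1,88)=(1*31+88)%997=119 -> [991, 119]
  L2: h(991,119)=(991*31+119)%997=930 -> [930]
  root=930

Answer: 64 991 843 930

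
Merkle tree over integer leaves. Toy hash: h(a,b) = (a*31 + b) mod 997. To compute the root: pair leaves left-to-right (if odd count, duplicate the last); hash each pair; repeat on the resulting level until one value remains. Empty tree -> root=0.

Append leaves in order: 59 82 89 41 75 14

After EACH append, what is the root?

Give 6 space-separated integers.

Answer: 59 914 275 227 89 131

Derivation:
After append 59 (leaves=[59]):
  L0: [59]
  root=59
After append 82 (leaves=[59, 82]):
  L0: [59, 82]
  L1: h(59,82)=(59*31+82)%997=914 -> [914]
  root=914
After append 89 (leaves=[59, 82, 89]):
  L0: [59, 82, 89]
  L1: h(59,82)=(59*31+82)%997=914 h(89,89)=(89*31+89)%997=854 -> [914, 854]
  L2: h(914,854)=(914*31+854)%997=275 -> [275]
  root=275
After append 41 (leaves=[59, 82, 89, 41]):
  L0: [59, 82, 89, 41]
  L1: h(59,82)=(59*31+82)%997=914 h(89,41)=(89*31+41)%997=806 -> [914, 806]
  L2: h(914,806)=(914*31+806)%997=227 -> [227]
  root=227
After append 75 (leaves=[59, 82, 89, 41, 75]):
  L0: [59, 82, 89, 41, 75]
  L1: h(59,82)=(59*31+82)%997=914 h(89,41)=(89*31+41)%997=806 h(75,75)=(75*31+75)%997=406 -> [914, 806, 406]
  L2: h(914,806)=(914*31+806)%997=227 h(406,406)=(406*31+406)%997=31 -> [227, 31]
  L3: h(227,31)=(227*31+31)%997=89 -> [89]
  root=89
After append 14 (leaves=[59, 82, 89, 41, 75, 14]):
  L0: [59, 82, 89, 41, 75, 14]
  L1: h(59,82)=(59*31+82)%997=914 h(89,41)=(89*31+41)%997=806 h(75,14)=(75*31+14)%997=345 -> [914, 806, 345]
  L2: h(914,806)=(914*31+806)%997=227 h(345,345)=(345*31+345)%997=73 -> [227, 73]
  L3: h(227,73)=(227*31+73)%997=131 -> [131]
  root=131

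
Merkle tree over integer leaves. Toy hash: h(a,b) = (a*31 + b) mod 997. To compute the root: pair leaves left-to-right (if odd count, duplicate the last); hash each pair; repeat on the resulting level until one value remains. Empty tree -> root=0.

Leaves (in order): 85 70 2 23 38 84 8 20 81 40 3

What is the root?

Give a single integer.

L0: [85, 70, 2, 23, 38, 84, 8, 20, 81, 40, 3]
L1: h(85,70)=(85*31+70)%997=711 h(2,23)=(2*31+23)%997=85 h(38,84)=(38*31+84)%997=265 h(8,20)=(8*31+20)%997=268 h(81,40)=(81*31+40)%997=557 h(3,3)=(3*31+3)%997=96 -> [711, 85, 265, 268, 557, 96]
L2: h(711,85)=(711*31+85)%997=192 h(265,268)=(265*31+268)%997=507 h(557,96)=(557*31+96)%997=414 -> [192, 507, 414]
L3: h(192,507)=(192*31+507)%997=477 h(414,414)=(414*31+414)%997=287 -> [477, 287]
L4: h(477,287)=(477*31+287)%997=119 -> [119]

Answer: 119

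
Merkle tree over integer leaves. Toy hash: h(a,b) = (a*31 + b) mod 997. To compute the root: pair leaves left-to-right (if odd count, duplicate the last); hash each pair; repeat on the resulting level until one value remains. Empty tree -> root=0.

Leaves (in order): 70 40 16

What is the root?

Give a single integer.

Answer: 229

Derivation:
L0: [70, 40, 16]
L1: h(70,40)=(70*31+40)%997=216 h(16,16)=(16*31+16)%997=512 -> [216, 512]
L2: h(216,512)=(216*31+512)%997=229 -> [229]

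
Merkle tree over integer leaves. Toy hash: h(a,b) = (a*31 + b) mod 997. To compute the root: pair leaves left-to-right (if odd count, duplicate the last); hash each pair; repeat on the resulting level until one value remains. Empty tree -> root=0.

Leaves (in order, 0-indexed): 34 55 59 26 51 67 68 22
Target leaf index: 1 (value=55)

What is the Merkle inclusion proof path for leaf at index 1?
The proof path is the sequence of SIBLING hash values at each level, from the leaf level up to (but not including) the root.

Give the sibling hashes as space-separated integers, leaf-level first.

L0 (leaves): [34, 55, 59, 26, 51, 67, 68, 22], target index=1
L1: h(34,55)=(34*31+55)%997=112 [pair 0] h(59,26)=(59*31+26)%997=858 [pair 1] h(51,67)=(51*31+67)%997=651 [pair 2] h(68,22)=(68*31+22)%997=136 [pair 3] -> [112, 858, 651, 136]
  Sibling for proof at L0: 34
L2: h(112,858)=(112*31+858)%997=342 [pair 0] h(651,136)=(651*31+136)%997=377 [pair 1] -> [342, 377]
  Sibling for proof at L1: 858
L3: h(342,377)=(342*31+377)%997=12 [pair 0] -> [12]
  Sibling for proof at L2: 377
Root: 12
Proof path (sibling hashes from leaf to root): [34, 858, 377]

Answer: 34 858 377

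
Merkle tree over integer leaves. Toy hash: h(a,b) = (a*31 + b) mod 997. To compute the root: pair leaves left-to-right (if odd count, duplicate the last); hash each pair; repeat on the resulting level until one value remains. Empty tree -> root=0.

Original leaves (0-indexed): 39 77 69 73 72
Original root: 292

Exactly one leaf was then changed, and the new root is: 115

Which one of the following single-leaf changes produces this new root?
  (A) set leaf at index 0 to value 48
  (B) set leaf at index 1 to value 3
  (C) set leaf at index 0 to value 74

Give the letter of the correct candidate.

Answer: C

Derivation:
Original leaves: [39, 77, 69, 73, 72]
Target new root: 115
Try each candidate change and compute the resulting root:
Candidate A: set leaf[0] = 48 -> leaves = [48, 77, 69, 73, 72]
  L0: [48, 77, 69, 73, 72]
  L1: h(48,77)=(48*31+77)%997=568 h(69,73)=(69*31+73)%997=218 h(72,72)=(72*31+72)%997=310 -> [568, 218, 310]
  L2: h(568,218)=(568*31+218)%997=877 h(310,310)=(310*31+310)%997=947 -> [877, 947]
  L3: h(877,947)=(877*31+947)%997=218 -> [218]
  root = 218 != target 115
Candidate B: set leaf[1] = 3 -> leaves = [39, 3, 69, 73, 72]
  L0: [39, 3, 69, 73, 72]
  L1: h(39,3)=(39*31+3)%997=215 h(69,73)=(69*31+73)%997=218 h(72,72)=(72*31+72)%997=310 -> [215, 218, 310]
  L2: h(215,218)=(215*31+218)%997=901 h(310,310)=(310*31+310)%997=947 -> [901, 947]
  L3: h(901,947)=(901*31+947)%997=962 -> [962]
  root = 962 != target 115
Candidate C: set leaf[0] = 74 -> leaves = [74, 77, 69, 73, 72]
  L0: [74, 77, 69, 73, 72]
  L1: h(74,77)=(74*31+77)%997=377 h(69,73)=(69*31+73)%997=218 h(72,72)=(72*31+72)%997=310 -> [377, 218, 310]
  L2: h(377,218)=(377*31+218)%997=938 h(310,310)=(310*31+310)%997=947 -> [938, 947]
  L3: h(938,947)=(938*31+947)%997=115 -> [115]
  root = 115 == target 115  ** MATCH **
Candidate C produces the target root.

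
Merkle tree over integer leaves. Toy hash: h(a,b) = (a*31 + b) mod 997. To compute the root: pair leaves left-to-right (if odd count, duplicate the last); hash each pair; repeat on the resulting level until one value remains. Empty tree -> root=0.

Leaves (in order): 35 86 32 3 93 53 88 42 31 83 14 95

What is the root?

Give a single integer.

Answer: 161

Derivation:
L0: [35, 86, 32, 3, 93, 53, 88, 42, 31, 83, 14, 95]
L1: h(35,86)=(35*31+86)%997=174 h(32,3)=(32*31+3)%997=995 h(93,53)=(93*31+53)%997=942 h(88,42)=(88*31+42)%997=776 h(31,83)=(31*31+83)%997=47 h(14,95)=(14*31+95)%997=529 -> [174, 995, 942, 776, 47, 529]
L2: h(174,995)=(174*31+995)%997=407 h(942,776)=(942*31+776)%997=68 h(47,529)=(47*31+529)%997=989 -> [407, 68, 989]
L3: h(407,68)=(407*31+68)%997=721 h(989,989)=(989*31+989)%997=741 -> [721, 741]
L4: h(721,741)=(721*31+741)%997=161 -> [161]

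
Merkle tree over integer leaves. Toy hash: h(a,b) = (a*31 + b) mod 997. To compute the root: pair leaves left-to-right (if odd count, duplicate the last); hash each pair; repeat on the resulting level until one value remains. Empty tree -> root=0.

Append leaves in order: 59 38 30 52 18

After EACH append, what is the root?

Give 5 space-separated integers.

Answer: 59 870 14 36 605

Derivation:
After append 59 (leaves=[59]):
  L0: [59]
  root=59
After append 38 (leaves=[59, 38]):
  L0: [59, 38]
  L1: h(59,38)=(59*31+38)%997=870 -> [870]
  root=870
After append 30 (leaves=[59, 38, 30]):
  L0: [59, 38, 30]
  L1: h(59,38)=(59*31+38)%997=870 h(30,30)=(30*31+30)%997=960 -> [870, 960]
  L2: h(870,960)=(870*31+960)%997=14 -> [14]
  root=14
After append 52 (leaves=[59, 38, 30, 52]):
  L0: [59, 38, 30, 52]
  L1: h(59,38)=(59*31+38)%997=870 h(30,52)=(30*31+52)%997=982 -> [870, 982]
  L2: h(870,982)=(870*31+982)%997=36 -> [36]
  root=36
After append 18 (leaves=[59, 38, 30, 52, 18]):
  L0: [59, 38, 30, 52, 18]
  L1: h(59,38)=(59*31+38)%997=870 h(30,52)=(30*31+52)%997=982 h(18,18)=(18*31+18)%997=576 -> [870, 982, 576]
  L2: h(870,982)=(870*31+982)%997=36 h(576,576)=(576*31+576)%997=486 -> [36, 486]
  L3: h(36,486)=(36*31+486)%997=605 -> [605]
  root=605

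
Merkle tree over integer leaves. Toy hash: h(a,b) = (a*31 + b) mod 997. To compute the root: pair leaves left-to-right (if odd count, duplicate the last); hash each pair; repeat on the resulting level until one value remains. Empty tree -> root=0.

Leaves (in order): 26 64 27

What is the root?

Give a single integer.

L0: [26, 64, 27]
L1: h(26,64)=(26*31+64)%997=870 h(27,27)=(27*31+27)%997=864 -> [870, 864]
L2: h(870,864)=(870*31+864)%997=915 -> [915]

Answer: 915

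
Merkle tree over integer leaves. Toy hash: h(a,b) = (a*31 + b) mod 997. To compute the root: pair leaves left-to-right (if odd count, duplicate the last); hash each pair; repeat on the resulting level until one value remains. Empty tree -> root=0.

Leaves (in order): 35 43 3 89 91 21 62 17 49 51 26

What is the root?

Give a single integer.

L0: [35, 43, 3, 89, 91, 21, 62, 17, 49, 51, 26]
L1: h(35,43)=(35*31+43)%997=131 h(3,89)=(3*31+89)%997=182 h(91,21)=(91*31+21)%997=848 h(62,17)=(62*31+17)%997=942 h(49,51)=(49*31+51)%997=573 h(26,26)=(26*31+26)%997=832 -> [131, 182, 848, 942, 573, 832]
L2: h(131,182)=(131*31+182)%997=255 h(848,942)=(848*31+942)%997=311 h(573,832)=(573*31+832)%997=649 -> [255, 311, 649]
L3: h(255,311)=(255*31+311)%997=240 h(649,649)=(649*31+649)%997=828 -> [240, 828]
L4: h(240,828)=(240*31+828)%997=292 -> [292]

Answer: 292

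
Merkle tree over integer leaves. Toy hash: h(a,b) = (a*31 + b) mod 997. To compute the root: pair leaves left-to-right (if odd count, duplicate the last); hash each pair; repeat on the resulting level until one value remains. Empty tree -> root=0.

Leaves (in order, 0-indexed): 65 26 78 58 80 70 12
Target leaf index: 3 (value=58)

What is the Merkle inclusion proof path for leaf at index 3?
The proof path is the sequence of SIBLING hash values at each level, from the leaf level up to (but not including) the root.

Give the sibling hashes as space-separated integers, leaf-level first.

Answer: 78 47 671

Derivation:
L0 (leaves): [65, 26, 78, 58, 80, 70, 12], target index=3
L1: h(65,26)=(65*31+26)%997=47 [pair 0] h(78,58)=(78*31+58)%997=482 [pair 1] h(80,70)=(80*31+70)%997=556 [pair 2] h(12,12)=(12*31+12)%997=384 [pair 3] -> [47, 482, 556, 384]
  Sibling for proof at L0: 78
L2: h(47,482)=(47*31+482)%997=942 [pair 0] h(556,384)=(556*31+384)%997=671 [pair 1] -> [942, 671]
  Sibling for proof at L1: 47
L3: h(942,671)=(942*31+671)%997=960 [pair 0] -> [960]
  Sibling for proof at L2: 671
Root: 960
Proof path (sibling hashes from leaf to root): [78, 47, 671]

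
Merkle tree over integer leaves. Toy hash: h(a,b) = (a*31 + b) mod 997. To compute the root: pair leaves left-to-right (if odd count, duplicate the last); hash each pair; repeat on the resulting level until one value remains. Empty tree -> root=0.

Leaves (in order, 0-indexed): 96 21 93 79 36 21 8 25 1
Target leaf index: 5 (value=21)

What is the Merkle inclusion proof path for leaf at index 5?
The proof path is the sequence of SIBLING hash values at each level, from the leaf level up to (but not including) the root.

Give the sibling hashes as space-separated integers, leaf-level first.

Answer: 36 273 157 864

Derivation:
L0 (leaves): [96, 21, 93, 79, 36, 21, 8, 25, 1], target index=5
L1: h(96,21)=(96*31+21)%997=6 [pair 0] h(93,79)=(93*31+79)%997=968 [pair 1] h(36,21)=(36*31+21)%997=140 [pair 2] h(8,25)=(8*31+25)%997=273 [pair 3] h(1,1)=(1*31+1)%997=32 [pair 4] -> [6, 968, 140, 273, 32]
  Sibling for proof at L0: 36
L2: h(6,968)=(6*31+968)%997=157 [pair 0] h(140,273)=(140*31+273)%997=625 [pair 1] h(32,32)=(32*31+32)%997=27 [pair 2] -> [157, 625, 27]
  Sibling for proof at L1: 273
L3: h(157,625)=(157*31+625)%997=507 [pair 0] h(27,27)=(27*31+27)%997=864 [pair 1] -> [507, 864]
  Sibling for proof at L2: 157
L4: h(507,864)=(507*31+864)%997=629 [pair 0] -> [629]
  Sibling for proof at L3: 864
Root: 629
Proof path (sibling hashes from leaf to root): [36, 273, 157, 864]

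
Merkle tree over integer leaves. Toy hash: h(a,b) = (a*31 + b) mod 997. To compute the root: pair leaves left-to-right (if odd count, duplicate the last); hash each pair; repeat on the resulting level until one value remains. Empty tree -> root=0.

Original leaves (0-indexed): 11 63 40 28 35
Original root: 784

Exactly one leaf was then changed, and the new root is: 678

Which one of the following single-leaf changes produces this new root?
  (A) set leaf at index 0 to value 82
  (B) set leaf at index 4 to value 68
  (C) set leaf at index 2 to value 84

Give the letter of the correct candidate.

Answer: B

Derivation:
Original leaves: [11, 63, 40, 28, 35]
Target new root: 678
Try each candidate change and compute the resulting root:
Candidate A: set leaf[0] = 82 -> leaves = [82, 63, 40, 28, 35]
  L0: [82, 63, 40, 28, 35]
  L1: h(82,63)=(82*31+63)%997=611 h(40,28)=(40*31+28)%997=271 h(35,35)=(35*31+35)%997=123 -> [611, 271, 123]
  L2: h(611,271)=(611*31+271)%997=269 h(123,123)=(123*31+123)%997=945 -> [269, 945]
  L3: h(269,945)=(269*31+945)%997=311 -> [311]
  root = 311 != target 678
Candidate B: set leaf[4] = 68 -> leaves = [11, 63, 40, 28, 68]
  L0: [11, 63, 40, 28, 68]
  L1: h(11,63)=(11*31+63)%997=404 h(40,28)=(40*31+28)%997=271 h(68,68)=(68*31+68)%997=182 -> [404, 271, 182]
  L2: h(404,271)=(404*31+271)%997=831 h(182,182)=(182*31+182)%997=839 -> [831, 839]
  L3: h(831,839)=(831*31+839)%997=678 -> [678]
  root = 678 == target 678  ** MATCH **
Candidate C: set leaf[2] = 84 -> leaves = [11, 63, 84, 28, 35]
  L0: [11, 63, 84, 28, 35]
  L1: h(11,63)=(11*31+63)%997=404 h(84,28)=(84*31+28)%997=638 h(35,35)=(35*31+35)%997=123 -> [404, 638, 123]
  L2: h(404,638)=(404*31+638)%997=201 h(123,123)=(123*31+123)%997=945 -> [201, 945]
  L3: h(201,945)=(201*31+945)%997=197 -> [197]
  root = 197 != target 678
Candidate B produces the target root.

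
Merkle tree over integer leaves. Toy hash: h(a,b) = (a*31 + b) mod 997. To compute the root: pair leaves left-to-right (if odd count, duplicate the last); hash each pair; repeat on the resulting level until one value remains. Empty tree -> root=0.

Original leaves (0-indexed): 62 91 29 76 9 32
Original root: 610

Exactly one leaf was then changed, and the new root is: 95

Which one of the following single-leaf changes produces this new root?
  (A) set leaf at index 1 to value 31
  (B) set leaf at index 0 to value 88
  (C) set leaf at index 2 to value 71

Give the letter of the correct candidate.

Original leaves: [62, 91, 29, 76, 9, 32]
Target new root: 95
Try each candidate change and compute the resulting root:
Candidate A: set leaf[1] = 31 -> leaves = [62, 31, 29, 76, 9, 32]
  L0: [62, 31, 29, 76, 9, 32]
  L1: h(62,31)=(62*31+31)%997=956 h(29,76)=(29*31+76)%997=975 h(9,32)=(9*31+32)%997=311 -> [956, 975, 311]
  L2: h(956,975)=(956*31+975)%997=701 h(311,311)=(311*31+311)%997=979 -> [701, 979]
  L3: h(701,979)=(701*31+979)%997=776 -> [776]
  root = 776 != target 95
Candidate B: set leaf[0] = 88 -> leaves = [88, 91, 29, 76, 9, 32]
  L0: [88, 91, 29, 76, 9, 32]
  L1: h(88,91)=(88*31+91)%997=825 h(29,76)=(29*31+76)%997=975 h(9,32)=(9*31+32)%997=311 -> [825, 975, 311]
  L2: h(825,975)=(825*31+975)%997=628 h(311,311)=(311*31+311)%997=979 -> [628, 979]
  L3: h(628,979)=(628*31+979)%997=507 -> [507]
  root = 507 != target 95
Candidate C: set leaf[2] = 71 -> leaves = [62, 91, 71, 76, 9, 32]
  L0: [62, 91, 71, 76, 9, 32]
  L1: h(62,91)=(62*31+91)%997=19 h(71,76)=(71*31+76)%997=283 h(9,32)=(9*31+32)%997=311 -> [19, 283, 311]
  L2: h(19,283)=(19*31+283)%997=872 h(311,311)=(311*31+311)%997=979 -> [872, 979]
  L3: h(872,979)=(872*31+979)%997=95 -> [95]
  root = 95 == target 95  ** MATCH **
Candidate C produces the target root.

Answer: C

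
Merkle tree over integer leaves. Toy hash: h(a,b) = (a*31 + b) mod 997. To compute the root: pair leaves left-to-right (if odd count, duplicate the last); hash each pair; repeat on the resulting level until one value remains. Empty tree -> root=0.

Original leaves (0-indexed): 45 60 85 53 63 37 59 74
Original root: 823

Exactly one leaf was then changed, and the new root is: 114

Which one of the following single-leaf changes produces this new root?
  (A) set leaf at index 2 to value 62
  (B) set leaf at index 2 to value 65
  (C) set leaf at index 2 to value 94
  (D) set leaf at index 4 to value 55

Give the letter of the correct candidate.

Answer: D

Derivation:
Original leaves: [45, 60, 85, 53, 63, 37, 59, 74]
Target new root: 114
Try each candidate change and compute the resulting root:
Candidate A: set leaf[2] = 62 -> leaves = [45, 60, 62, 53, 63, 37, 59, 74]
  L0: [45, 60, 62, 53, 63, 37, 59, 74]
  L1: h(45,60)=(45*31+60)%997=458 h(62,53)=(62*31+53)%997=978 h(63,37)=(63*31+37)%997=993 h(59,74)=(59*31+74)%997=906 -> [458, 978, 993, 906]
  L2: h(458,978)=(458*31+978)%997=221 h(993,906)=(993*31+906)%997=782 -> [221, 782]
  L3: h(221,782)=(221*31+782)%997=654 -> [654]
  root = 654 != target 114
Candidate B: set leaf[2] = 65 -> leaves = [45, 60, 65, 53, 63, 37, 59, 74]
  L0: [45, 60, 65, 53, 63, 37, 59, 74]
  L1: h(45,60)=(45*31+60)%997=458 h(65,53)=(65*31+53)%997=74 h(63,37)=(63*31+37)%997=993 h(59,74)=(59*31+74)%997=906 -> [458, 74, 993, 906]
  L2: h(458,74)=(458*31+74)%997=314 h(993,906)=(993*31+906)%997=782 -> [314, 782]
  L3: h(314,782)=(314*31+782)%997=546 -> [546]
  root = 546 != target 114
Candidate C: set leaf[2] = 94 -> leaves = [45, 60, 94, 53, 63, 37, 59, 74]
  L0: [45, 60, 94, 53, 63, 37, 59, 74]
  L1: h(45,60)=(45*31+60)%997=458 h(94,53)=(94*31+53)%997=973 h(63,37)=(63*31+37)%997=993 h(59,74)=(59*31+74)%997=906 -> [458, 973, 993, 906]
  L2: h(458,973)=(458*31+973)%997=216 h(993,906)=(993*31+906)%997=782 -> [216, 782]
  L3: h(216,782)=(216*31+782)%997=499 -> [499]
  root = 499 != target 114
Candidate D: set leaf[4] = 55 -> leaves = [45, 60, 85, 53, 55, 37, 59, 74]
  L0: [45, 60, 85, 53, 55, 37, 59, 74]
  L1: h(45,60)=(45*31+60)%997=458 h(85,53)=(85*31+53)%997=694 h(55,37)=(55*31+37)%997=745 h(59,74)=(59*31+74)%997=906 -> [458, 694, 745, 906]
  L2: h(458,694)=(458*31+694)%997=934 h(745,906)=(745*31+906)%997=73 -> [934, 73]
  L3: h(934,73)=(934*31+73)%997=114 -> [114]
  root = 114 == target 114  ** MATCH **
Candidate D produces the target root.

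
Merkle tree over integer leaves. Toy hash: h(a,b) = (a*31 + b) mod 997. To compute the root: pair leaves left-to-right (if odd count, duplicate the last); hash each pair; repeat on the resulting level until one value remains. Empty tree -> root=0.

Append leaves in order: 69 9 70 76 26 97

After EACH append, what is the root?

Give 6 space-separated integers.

Answer: 69 154 35 41 976 257

Derivation:
After append 69 (leaves=[69]):
  L0: [69]
  root=69
After append 9 (leaves=[69, 9]):
  L0: [69, 9]
  L1: h(69,9)=(69*31+9)%997=154 -> [154]
  root=154
After append 70 (leaves=[69, 9, 70]):
  L0: [69, 9, 70]
  L1: h(69,9)=(69*31+9)%997=154 h(70,70)=(70*31+70)%997=246 -> [154, 246]
  L2: h(154,246)=(154*31+246)%997=35 -> [35]
  root=35
After append 76 (leaves=[69, 9, 70, 76]):
  L0: [69, 9, 70, 76]
  L1: h(69,9)=(69*31+9)%997=154 h(70,76)=(70*31+76)%997=252 -> [154, 252]
  L2: h(154,252)=(154*31+252)%997=41 -> [41]
  root=41
After append 26 (leaves=[69, 9, 70, 76, 26]):
  L0: [69, 9, 70, 76, 26]
  L1: h(69,9)=(69*31+9)%997=154 h(70,76)=(70*31+76)%997=252 h(26,26)=(26*31+26)%997=832 -> [154, 252, 832]
  L2: h(154,252)=(154*31+252)%997=41 h(832,832)=(832*31+832)%997=702 -> [41, 702]
  L3: h(41,702)=(41*31+702)%997=976 -> [976]
  root=976
After append 97 (leaves=[69, 9, 70, 76, 26, 97]):
  L0: [69, 9, 70, 76, 26, 97]
  L1: h(69,9)=(69*31+9)%997=154 h(70,76)=(70*31+76)%997=252 h(26,97)=(26*31+97)%997=903 -> [154, 252, 903]
  L2: h(154,252)=(154*31+252)%997=41 h(903,903)=(903*31+903)%997=980 -> [41, 980]
  L3: h(41,980)=(41*31+980)%997=257 -> [257]
  root=257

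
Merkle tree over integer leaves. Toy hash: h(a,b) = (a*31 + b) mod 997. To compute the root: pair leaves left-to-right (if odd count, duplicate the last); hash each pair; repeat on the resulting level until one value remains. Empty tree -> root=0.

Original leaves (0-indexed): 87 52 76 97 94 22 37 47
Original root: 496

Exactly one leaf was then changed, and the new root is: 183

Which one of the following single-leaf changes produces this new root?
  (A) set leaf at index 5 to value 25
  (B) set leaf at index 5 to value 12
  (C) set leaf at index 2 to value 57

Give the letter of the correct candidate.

Original leaves: [87, 52, 76, 97, 94, 22, 37, 47]
Target new root: 183
Try each candidate change and compute the resulting root:
Candidate A: set leaf[5] = 25 -> leaves = [87, 52, 76, 97, 94, 25, 37, 47]
  L0: [87, 52, 76, 97, 94, 25, 37, 47]
  L1: h(87,52)=(87*31+52)%997=755 h(76,97)=(76*31+97)%997=459 h(94,25)=(94*31+25)%997=945 h(37,47)=(37*31+47)%997=197 -> [755, 459, 945, 197]
  L2: h(755,459)=(755*31+459)%997=933 h(945,197)=(945*31+197)%997=579 -> [933, 579]
  L3: h(933,579)=(933*31+579)%997=589 -> [589]
  root = 589 != target 183
Candidate B: set leaf[5] = 12 -> leaves = [87, 52, 76, 97, 94, 12, 37, 47]
  L0: [87, 52, 76, 97, 94, 12, 37, 47]
  L1: h(87,52)=(87*31+52)%997=755 h(76,97)=(76*31+97)%997=459 h(94,12)=(94*31+12)%997=932 h(37,47)=(37*31+47)%997=197 -> [755, 459, 932, 197]
  L2: h(755,459)=(755*31+459)%997=933 h(932,197)=(932*31+197)%997=176 -> [933, 176]
  L3: h(933,176)=(933*31+176)%997=186 -> [186]
  root = 186 != target 183
Candidate C: set leaf[2] = 57 -> leaves = [87, 52, 57, 97, 94, 22, 37, 47]
  L0: [87, 52, 57, 97, 94, 22, 37, 47]
  L1: h(87,52)=(87*31+52)%997=755 h(57,97)=(57*31+97)%997=867 h(94,22)=(94*31+22)%997=942 h(37,47)=(37*31+47)%997=197 -> [755, 867, 942, 197]
  L2: h(755,867)=(755*31+867)%997=344 h(942,197)=(942*31+197)%997=486 -> [344, 486]
  L3: h(344,486)=(344*31+486)%997=183 -> [183]
  root = 183 == target 183  ** MATCH **
Candidate C produces the target root.

Answer: C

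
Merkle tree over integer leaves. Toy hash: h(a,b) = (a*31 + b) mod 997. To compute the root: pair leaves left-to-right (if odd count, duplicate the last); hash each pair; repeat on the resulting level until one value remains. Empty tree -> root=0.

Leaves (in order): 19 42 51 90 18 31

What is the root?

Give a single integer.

L0: [19, 42, 51, 90, 18, 31]
L1: h(19,42)=(19*31+42)%997=631 h(51,90)=(51*31+90)%997=674 h(18,31)=(18*31+31)%997=589 -> [631, 674, 589]
L2: h(631,674)=(631*31+674)%997=295 h(589,589)=(589*31+589)%997=902 -> [295, 902]
L3: h(295,902)=(295*31+902)%997=77 -> [77]

Answer: 77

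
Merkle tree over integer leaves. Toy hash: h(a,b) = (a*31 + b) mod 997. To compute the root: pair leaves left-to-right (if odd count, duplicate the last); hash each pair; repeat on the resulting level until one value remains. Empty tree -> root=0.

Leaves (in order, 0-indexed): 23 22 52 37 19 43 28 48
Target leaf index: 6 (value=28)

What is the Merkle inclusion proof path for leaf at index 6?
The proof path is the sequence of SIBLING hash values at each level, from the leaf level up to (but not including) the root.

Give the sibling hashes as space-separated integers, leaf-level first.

L0 (leaves): [23, 22, 52, 37, 19, 43, 28, 48], target index=6
L1: h(23,22)=(23*31+22)%997=735 [pair 0] h(52,37)=(52*31+37)%997=652 [pair 1] h(19,43)=(19*31+43)%997=632 [pair 2] h(28,48)=(28*31+48)%997=916 [pair 3] -> [735, 652, 632, 916]
  Sibling for proof at L0: 48
L2: h(735,652)=(735*31+652)%997=506 [pair 0] h(632,916)=(632*31+916)%997=568 [pair 1] -> [506, 568]
  Sibling for proof at L1: 632
L3: h(506,568)=(506*31+568)%997=302 [pair 0] -> [302]
  Sibling for proof at L2: 506
Root: 302
Proof path (sibling hashes from leaf to root): [48, 632, 506]

Answer: 48 632 506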